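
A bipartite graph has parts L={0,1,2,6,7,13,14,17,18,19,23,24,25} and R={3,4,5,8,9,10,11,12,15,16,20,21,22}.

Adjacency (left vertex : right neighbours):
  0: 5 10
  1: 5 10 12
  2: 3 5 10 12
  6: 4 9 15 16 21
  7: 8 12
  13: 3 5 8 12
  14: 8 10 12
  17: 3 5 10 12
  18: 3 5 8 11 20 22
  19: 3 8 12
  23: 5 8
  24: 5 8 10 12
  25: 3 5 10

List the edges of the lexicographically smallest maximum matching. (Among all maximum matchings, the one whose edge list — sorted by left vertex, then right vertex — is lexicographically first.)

|M| = 7 (so the lex-smallest maximum matching has 7 edges)
process left vertices in ascending order; for each, take the smallest-labelled available neighbour that still permits 7 edges overall, or leave it unmatched if none does
lex-smallest matching: {0-5, 1-10, 2-3, 6-4, 7-8, 13-12, 18-11}

Lex-smallest maximum matching: {(0,5), (1,10), (2,3), (6,4), (7,8), (13,12), (18,11)}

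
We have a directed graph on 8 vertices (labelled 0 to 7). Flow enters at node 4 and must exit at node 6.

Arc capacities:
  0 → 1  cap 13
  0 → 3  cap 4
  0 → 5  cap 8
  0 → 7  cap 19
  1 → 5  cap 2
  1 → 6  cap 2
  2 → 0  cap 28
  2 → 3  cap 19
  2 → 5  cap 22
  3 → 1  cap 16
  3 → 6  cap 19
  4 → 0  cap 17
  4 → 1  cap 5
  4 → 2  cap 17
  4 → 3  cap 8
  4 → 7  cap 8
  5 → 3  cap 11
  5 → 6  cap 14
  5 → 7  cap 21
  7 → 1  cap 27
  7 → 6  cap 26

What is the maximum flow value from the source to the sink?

augment #1: 4→1→6 bottleneck 2, total now 2
augment #2: 4→3→6 bottleneck 8, total now 10
augment #3: 4→7→6 bottleneck 8, total now 18
augment #4: 4→0→3→6 bottleneck 4, total now 22
augment #5: 4→0→5→6 bottleneck 8, total now 30
augment #6: 4→0→7→6 bottleneck 5, total now 35
augment #7: 4→1→5→6 bottleneck 2, total now 37
augment #8: 4→2→3→6 bottleneck 7, total now 44
augment #9: 4→2→5→6 bottleneck 4, total now 48
augment #10: 4→2→0→7→6 bottleneck 6, total now 54

Maximum flow value: 54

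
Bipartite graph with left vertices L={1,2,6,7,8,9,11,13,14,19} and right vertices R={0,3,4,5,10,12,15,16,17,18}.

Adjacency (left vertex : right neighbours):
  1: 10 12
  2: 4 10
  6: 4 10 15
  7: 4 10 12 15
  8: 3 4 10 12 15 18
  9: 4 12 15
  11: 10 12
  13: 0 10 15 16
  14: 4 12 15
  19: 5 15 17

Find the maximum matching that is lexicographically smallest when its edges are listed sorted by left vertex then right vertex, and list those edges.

Lex-smallest maximum matching: {(1,10), (2,4), (6,15), (7,12), (8,3), (13,0), (19,5)}

|M| = 7 (so the lex-smallest maximum matching has 7 edges)
process left vertices in ascending order; for each, take the smallest-labelled available neighbour that still permits 7 edges overall, or leave it unmatched if none does
lex-smallest matching: {1-10, 2-4, 6-15, 7-12, 8-3, 13-0, 19-5}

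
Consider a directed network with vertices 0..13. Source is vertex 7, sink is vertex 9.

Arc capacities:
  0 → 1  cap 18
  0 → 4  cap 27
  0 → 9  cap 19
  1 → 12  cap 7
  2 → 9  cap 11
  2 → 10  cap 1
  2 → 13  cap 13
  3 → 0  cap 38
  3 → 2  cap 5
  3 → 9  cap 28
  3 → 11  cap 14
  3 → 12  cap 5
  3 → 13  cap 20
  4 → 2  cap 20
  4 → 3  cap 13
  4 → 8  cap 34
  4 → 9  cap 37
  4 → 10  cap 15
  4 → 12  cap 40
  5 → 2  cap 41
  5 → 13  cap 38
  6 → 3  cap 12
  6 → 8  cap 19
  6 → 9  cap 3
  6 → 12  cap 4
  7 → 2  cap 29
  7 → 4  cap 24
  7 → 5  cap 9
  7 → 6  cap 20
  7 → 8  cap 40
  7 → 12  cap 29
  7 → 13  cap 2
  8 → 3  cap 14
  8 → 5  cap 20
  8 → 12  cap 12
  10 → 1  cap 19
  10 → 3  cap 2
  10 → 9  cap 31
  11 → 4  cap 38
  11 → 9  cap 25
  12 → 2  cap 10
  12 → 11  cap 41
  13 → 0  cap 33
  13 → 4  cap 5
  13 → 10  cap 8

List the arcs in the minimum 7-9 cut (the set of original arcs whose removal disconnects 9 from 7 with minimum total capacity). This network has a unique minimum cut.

Min-cut arcs: {(0,9), (2,9), (2,10), (3,9), (4,9), (4,10), (6,9), (11,9), (13,10)} (total capacity 147)

augment #1: 7→2→9 push 11
augment #2: 7→4→9 push 24
augment #3: 7→6→9 push 3
augment #4: 7→2→10→9 push 1
augment #5: 7→6→3→9 push 12
augment #6: 7→8→3→9 push 14
augment #7: 7→12→11→9 push 25
augment #8: 7→13→0→9 push 2
augment #9: 7→2→13→0→9 push 13
augment #10: 7→5→13→0→9 push 4
augment #11: 7→5→13→4→9 push 5
augment #12: 7→12→11→4→9 push 4
augment #13: 7→6→12→11→4→9 push 4
augment #14: 7→8→5→13→10→9 push 8
augment #15: 7→8→12→11→4→3→9 push 2
augment #16: 7→8→12→11→4→10→9 push 6
augment #17: 7→8→5→13→0→4→10→9 push 9
max flow = 147; residual-reachable set from 7 gives S-side
cut edges (S→T): {(0,9), (2,9), (2,10), (3,9), (4,9), (4,10), (6,9), (11,9), (13,10)} total cap 147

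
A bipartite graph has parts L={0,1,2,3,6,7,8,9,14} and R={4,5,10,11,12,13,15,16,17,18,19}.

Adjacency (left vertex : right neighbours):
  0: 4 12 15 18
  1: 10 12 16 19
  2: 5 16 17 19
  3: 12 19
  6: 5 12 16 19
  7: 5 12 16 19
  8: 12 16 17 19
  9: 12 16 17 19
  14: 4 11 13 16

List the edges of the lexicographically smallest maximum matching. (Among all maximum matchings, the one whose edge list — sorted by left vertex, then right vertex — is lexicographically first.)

Lex-smallest maximum matching: {(0,4), (1,10), (2,5), (3,12), (6,16), (7,19), (8,17), (14,11)}

|M| = 8 (so the lex-smallest maximum matching has 8 edges)
process left vertices in ascending order; for each, take the smallest-labelled available neighbour that still permits 8 edges overall, or leave it unmatched if none does
lex-smallest matching: {0-4, 1-10, 2-5, 3-12, 6-16, 7-19, 8-17, 14-11}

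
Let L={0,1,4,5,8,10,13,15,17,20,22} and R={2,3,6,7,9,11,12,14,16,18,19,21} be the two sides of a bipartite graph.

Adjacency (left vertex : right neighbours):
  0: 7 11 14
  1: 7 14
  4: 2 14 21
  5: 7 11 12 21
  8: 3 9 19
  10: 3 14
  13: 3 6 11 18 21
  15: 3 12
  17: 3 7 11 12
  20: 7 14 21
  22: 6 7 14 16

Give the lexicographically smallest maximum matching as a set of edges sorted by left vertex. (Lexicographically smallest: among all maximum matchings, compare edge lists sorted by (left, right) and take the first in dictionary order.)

|M| = 10 (so the lex-smallest maximum matching has 10 edges)
process left vertices in ascending order; for each, take the smallest-labelled available neighbour that still permits 10 edges overall, or leave it unmatched if none does
lex-smallest matching: {0-7, 1-14, 4-2, 5-11, 8-9, 10-3, 13-6, 15-12, 20-21, 22-16}

Lex-smallest maximum matching: {(0,7), (1,14), (4,2), (5,11), (8,9), (10,3), (13,6), (15,12), (20,21), (22,16)}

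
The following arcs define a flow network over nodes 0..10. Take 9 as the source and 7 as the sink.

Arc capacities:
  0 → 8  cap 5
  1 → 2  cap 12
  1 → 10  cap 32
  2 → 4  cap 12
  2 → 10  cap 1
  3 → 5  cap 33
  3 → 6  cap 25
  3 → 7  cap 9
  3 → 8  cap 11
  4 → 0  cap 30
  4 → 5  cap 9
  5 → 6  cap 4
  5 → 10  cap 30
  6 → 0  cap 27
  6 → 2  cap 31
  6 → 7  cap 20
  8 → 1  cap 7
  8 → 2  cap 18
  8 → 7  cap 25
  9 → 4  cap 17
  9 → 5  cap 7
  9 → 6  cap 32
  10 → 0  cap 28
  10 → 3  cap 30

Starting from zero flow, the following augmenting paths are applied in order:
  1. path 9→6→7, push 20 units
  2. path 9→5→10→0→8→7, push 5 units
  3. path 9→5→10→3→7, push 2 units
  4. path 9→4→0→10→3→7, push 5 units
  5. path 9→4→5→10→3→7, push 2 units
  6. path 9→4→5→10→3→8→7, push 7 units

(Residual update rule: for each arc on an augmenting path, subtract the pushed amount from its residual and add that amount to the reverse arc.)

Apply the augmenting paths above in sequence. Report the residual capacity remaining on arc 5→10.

Residual capacity of (5,10): 14

after path 1 (9→6→7, push 20): res(5,10)=30
after path 2 (9→5→10→0→8→7, push 5): res(5,10)=25
after path 3 (9→5→10→3→7, push 2): res(5,10)=23
after path 4 (9→4→0→10→3→7, push 5): res(5,10)=23
after path 5 (9→4→5→10→3→7, push 2): res(5,10)=21
after path 6 (9→4→5→10→3→8→7, push 7): res(5,10)=14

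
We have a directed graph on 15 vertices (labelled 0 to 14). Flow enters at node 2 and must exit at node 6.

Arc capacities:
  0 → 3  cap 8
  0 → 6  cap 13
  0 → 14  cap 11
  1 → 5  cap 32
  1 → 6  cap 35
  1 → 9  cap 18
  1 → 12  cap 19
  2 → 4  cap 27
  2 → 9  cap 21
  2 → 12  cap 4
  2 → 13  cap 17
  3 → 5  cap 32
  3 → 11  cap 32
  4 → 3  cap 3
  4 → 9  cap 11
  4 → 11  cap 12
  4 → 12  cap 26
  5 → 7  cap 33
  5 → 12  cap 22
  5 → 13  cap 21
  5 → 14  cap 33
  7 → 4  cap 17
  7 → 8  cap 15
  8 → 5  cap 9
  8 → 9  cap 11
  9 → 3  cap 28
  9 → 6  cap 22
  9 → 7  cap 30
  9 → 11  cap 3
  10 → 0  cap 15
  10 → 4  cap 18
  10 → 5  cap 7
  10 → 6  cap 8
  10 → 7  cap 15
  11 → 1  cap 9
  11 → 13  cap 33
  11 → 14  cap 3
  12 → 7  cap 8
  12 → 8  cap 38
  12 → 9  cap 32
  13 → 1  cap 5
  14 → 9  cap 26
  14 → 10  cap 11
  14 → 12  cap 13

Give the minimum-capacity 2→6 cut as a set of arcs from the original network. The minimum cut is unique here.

augment #1: 2→9→6 push 21
augment #2: 2→4→9→6 push 1
augment #3: 2→13→1→6 push 5
augment #4: 2→4→11→1→6 push 9
augment #5: 2→4→11→14→10→6 push 3
augment #6: 2→4→3→5→14→10→6 push 3
augment #7: 2→12→8→5→14→10→6 push 2
augment #8: 2→12→8→5→14→10→0→6 push 2
augment #9: 2→4→9→3→5→14→10→0→6 push 1
max flow = 47; residual-reachable set from 2 gives S-side
cut edges (S→T): {(9,6), (11,1), (13,1), (14,10)} total cap 47

Min-cut arcs: {(9,6), (11,1), (13,1), (14,10)} (total capacity 47)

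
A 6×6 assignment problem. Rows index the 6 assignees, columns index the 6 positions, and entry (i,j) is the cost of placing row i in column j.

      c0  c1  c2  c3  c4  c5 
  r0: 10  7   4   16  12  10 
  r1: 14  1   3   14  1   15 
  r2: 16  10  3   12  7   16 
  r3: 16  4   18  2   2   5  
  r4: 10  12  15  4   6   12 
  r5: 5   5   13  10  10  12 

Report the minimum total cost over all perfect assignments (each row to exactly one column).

one of 2 optimal assignments: row0→col1 (cost 7), row1→col4 (cost 1), row2→col2 (cost 3), row3→col5 (cost 5), row4→col3 (cost 4), row5→col0 (cost 5)
total = 7 + 1 + 3 + 5 + 4 + 5 = 25

Minimum assignment cost: 25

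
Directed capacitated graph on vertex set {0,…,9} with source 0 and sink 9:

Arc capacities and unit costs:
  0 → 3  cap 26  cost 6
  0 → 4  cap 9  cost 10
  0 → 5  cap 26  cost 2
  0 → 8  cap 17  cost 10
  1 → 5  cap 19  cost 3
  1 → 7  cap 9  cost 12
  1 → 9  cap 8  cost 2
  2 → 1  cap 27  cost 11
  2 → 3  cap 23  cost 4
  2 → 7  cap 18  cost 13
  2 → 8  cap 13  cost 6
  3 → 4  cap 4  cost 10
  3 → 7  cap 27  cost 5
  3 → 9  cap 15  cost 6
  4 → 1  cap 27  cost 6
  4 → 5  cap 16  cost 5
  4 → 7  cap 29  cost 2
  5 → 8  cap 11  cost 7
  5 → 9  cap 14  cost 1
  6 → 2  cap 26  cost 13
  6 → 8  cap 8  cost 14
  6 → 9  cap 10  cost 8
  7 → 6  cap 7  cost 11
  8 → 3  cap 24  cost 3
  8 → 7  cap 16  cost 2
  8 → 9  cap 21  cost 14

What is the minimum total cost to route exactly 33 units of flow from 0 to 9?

shortest-cost path #1: 0→5→9 push 14 @ unit cost 3 (adds 42)
shortest-cost path #2: 0→3→9 push 15 @ unit cost 12 (adds 180)
shortest-cost path #3: 0→4→1→9 push 4 @ unit cost 18 (adds 72)
total cost = 294

Minimum cost for 33 units: 294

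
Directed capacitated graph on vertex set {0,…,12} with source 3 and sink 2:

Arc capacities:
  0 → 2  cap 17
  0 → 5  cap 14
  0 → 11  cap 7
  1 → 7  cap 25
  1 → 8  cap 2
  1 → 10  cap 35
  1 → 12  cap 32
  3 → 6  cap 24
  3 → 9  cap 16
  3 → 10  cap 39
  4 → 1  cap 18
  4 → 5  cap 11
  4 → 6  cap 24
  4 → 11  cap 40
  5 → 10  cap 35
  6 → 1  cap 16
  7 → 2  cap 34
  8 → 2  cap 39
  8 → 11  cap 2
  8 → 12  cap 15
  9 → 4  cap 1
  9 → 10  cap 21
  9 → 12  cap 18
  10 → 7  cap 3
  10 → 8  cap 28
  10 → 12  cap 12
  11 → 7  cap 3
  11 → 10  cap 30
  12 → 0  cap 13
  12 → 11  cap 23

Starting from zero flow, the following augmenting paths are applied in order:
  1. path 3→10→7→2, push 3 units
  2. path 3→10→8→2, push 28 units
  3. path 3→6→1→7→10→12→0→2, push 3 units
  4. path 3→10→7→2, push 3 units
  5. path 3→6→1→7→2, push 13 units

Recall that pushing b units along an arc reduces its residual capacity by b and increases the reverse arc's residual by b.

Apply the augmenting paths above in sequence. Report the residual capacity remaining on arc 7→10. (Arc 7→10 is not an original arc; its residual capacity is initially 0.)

Residual capacity of (7,10): 3

after path 1 (3→10→7→2, push 3): res(7,10)=3
after path 2 (3→10→8→2, push 28): res(7,10)=3
after path 3 (3→6→1→7→10→12→0→2, push 3): res(7,10)=0
after path 4 (3→10→7→2, push 3): res(7,10)=3
after path 5 (3→6→1→7→2, push 13): res(7,10)=3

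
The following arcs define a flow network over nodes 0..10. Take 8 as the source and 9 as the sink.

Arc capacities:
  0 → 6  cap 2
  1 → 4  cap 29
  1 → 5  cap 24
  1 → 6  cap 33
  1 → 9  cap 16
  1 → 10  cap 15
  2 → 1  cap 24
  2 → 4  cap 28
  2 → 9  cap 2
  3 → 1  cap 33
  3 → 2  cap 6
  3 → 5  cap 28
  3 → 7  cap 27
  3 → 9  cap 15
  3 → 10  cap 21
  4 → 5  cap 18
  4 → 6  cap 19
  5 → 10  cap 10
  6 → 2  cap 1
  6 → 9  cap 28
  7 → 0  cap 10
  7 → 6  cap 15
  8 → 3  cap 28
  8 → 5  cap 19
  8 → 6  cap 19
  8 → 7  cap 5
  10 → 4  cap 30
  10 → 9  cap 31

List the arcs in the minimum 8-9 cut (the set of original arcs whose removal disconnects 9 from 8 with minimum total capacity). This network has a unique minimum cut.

Min-cut arcs: {(5,10), (8,3), (8,6), (8,7)} (total capacity 62)

augment #1: 8→3→9 push 15
augment #2: 8→6→9 push 19
augment #3: 8→3→1→9 push 13
augment #4: 8→5→10→9 push 10
augment #5: 8→7→6→9 push 5
max flow = 62; residual-reachable set from 8 gives S-side
cut edges (S→T): {(5,10), (8,3), (8,6), (8,7)} total cap 62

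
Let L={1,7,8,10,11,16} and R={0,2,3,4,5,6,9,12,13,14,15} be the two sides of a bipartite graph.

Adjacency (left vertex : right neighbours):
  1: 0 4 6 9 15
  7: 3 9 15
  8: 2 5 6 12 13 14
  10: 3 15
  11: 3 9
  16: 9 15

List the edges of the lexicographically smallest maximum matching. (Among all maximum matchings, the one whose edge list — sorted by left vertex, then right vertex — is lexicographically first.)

|M| = 5 (so the lex-smallest maximum matching has 5 edges)
process left vertices in ascending order; for each, take the smallest-labelled available neighbour that still permits 5 edges overall, or leave it unmatched if none does
lex-smallest matching: {1-0, 7-3, 8-2, 10-15, 11-9}

Lex-smallest maximum matching: {(1,0), (7,3), (8,2), (10,15), (11,9)}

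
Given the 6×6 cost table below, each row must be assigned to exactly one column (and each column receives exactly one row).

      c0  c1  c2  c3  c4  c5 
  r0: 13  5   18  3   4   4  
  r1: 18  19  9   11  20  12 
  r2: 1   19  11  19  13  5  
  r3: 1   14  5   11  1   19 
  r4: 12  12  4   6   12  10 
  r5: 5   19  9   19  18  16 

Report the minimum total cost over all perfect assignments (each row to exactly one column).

one of 2 optimal assignments: row0→col1 (cost 5), row1→col2 (cost 9), row2→col5 (cost 5), row3→col4 (cost 1), row4→col3 (cost 6), row5→col0 (cost 5)
total = 5 + 9 + 5 + 1 + 6 + 5 = 31

Minimum assignment cost: 31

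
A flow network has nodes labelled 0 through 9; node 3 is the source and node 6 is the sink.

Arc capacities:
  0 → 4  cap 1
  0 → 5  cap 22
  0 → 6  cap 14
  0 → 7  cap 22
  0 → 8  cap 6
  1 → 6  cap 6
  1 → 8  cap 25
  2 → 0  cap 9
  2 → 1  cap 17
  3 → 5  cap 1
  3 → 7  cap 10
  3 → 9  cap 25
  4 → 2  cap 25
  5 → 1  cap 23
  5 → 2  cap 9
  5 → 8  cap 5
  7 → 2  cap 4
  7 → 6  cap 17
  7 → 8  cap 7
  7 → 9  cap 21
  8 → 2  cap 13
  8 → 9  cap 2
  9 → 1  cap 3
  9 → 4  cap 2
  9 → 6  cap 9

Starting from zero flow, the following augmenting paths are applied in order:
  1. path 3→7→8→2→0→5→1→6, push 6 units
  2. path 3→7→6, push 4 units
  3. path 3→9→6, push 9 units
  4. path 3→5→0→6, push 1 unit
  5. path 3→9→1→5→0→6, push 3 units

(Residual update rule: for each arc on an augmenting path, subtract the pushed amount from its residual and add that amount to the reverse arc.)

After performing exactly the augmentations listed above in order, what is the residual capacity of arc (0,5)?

Residual capacity of (0,5): 20

after path 1 (3→7→8→2→0→5→1→6, push 6): res(0,5)=16
after path 2 (3→7→6, push 4): res(0,5)=16
after path 3 (3→9→6, push 9): res(0,5)=16
after path 4 (3→5→0→6, push 1): res(0,5)=17
after path 5 (3→9→1→5→0→6, push 3): res(0,5)=20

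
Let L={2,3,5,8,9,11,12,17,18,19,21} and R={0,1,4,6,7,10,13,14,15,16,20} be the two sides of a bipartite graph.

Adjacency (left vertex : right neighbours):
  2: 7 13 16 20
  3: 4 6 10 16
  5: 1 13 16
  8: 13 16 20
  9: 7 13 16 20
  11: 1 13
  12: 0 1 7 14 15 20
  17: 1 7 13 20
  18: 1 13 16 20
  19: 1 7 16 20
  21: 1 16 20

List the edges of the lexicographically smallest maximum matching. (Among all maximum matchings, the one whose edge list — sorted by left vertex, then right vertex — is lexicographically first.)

|M| = 7 (so the lex-smallest maximum matching has 7 edges)
process left vertices in ascending order; for each, take the smallest-labelled available neighbour that still permits 7 edges overall, or leave it unmatched if none does
lex-smallest matching: {2-7, 3-4, 5-1, 8-13, 9-16, 12-0, 17-20}

Lex-smallest maximum matching: {(2,7), (3,4), (5,1), (8,13), (9,16), (12,0), (17,20)}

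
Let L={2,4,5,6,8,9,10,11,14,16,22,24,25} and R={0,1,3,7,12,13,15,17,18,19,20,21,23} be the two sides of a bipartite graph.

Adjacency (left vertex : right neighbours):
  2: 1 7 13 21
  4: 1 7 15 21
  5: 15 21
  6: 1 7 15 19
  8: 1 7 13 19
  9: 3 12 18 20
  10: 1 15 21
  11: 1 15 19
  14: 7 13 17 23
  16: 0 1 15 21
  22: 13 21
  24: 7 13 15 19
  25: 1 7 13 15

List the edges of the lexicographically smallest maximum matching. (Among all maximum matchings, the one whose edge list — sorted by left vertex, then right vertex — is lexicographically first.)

Lex-smallest maximum matching: {(2,1), (4,7), (5,15), (6,19), (8,13), (9,3), (10,21), (14,17), (16,0)}

|M| = 9 (so the lex-smallest maximum matching has 9 edges)
process left vertices in ascending order; for each, take the smallest-labelled available neighbour that still permits 9 edges overall, or leave it unmatched if none does
lex-smallest matching: {2-1, 4-7, 5-15, 6-19, 8-13, 9-3, 10-21, 14-17, 16-0}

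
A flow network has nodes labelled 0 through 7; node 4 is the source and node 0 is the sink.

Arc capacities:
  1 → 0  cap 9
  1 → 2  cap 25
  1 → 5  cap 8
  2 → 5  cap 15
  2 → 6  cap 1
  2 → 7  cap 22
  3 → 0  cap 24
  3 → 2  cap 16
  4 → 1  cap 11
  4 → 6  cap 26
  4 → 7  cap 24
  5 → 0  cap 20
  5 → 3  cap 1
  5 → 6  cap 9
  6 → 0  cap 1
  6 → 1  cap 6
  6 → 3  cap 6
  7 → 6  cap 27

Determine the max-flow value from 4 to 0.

augment #1: 4→1→0 bottleneck 9, total now 9
augment #2: 4→6→0 bottleneck 1, total now 10
augment #3: 4→1→5→0 bottleneck 2, total now 12
augment #4: 4→6→3→0 bottleneck 6, total now 18
augment #5: 4→6→1→5→0 bottleneck 6, total now 24

Maximum flow value: 24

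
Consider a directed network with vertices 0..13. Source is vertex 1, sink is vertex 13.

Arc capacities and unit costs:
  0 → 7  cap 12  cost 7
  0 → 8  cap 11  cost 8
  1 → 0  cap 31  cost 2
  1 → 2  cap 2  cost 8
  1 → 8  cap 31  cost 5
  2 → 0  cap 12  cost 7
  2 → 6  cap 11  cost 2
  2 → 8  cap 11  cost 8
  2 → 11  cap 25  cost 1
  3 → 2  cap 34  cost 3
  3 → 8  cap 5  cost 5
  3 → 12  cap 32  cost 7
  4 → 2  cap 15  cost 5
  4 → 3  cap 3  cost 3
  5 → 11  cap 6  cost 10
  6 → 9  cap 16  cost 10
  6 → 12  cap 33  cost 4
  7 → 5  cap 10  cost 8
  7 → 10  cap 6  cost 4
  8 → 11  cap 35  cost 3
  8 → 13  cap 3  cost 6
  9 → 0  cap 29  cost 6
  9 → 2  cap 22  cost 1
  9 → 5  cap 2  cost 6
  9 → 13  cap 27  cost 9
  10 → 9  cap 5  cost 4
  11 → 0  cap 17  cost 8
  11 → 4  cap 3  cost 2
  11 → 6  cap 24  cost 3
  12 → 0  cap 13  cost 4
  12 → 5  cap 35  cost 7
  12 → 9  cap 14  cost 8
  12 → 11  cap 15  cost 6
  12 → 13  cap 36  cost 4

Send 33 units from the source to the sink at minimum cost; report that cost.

Minimum cost for 33 units: 623

shortest-cost path #1: 1→8→13 push 3 @ unit cost 11 (adds 33)
shortest-cost path #2: 1→2→6→12→13 push 2 @ unit cost 18 (adds 36)
shortest-cost path #3: 1→8→11→6→12→13 push 24 @ unit cost 19 (adds 456)
shortest-cost path #4: 1→8→11→4→3→12→13 push 3 @ unit cost 24 (adds 72)
shortest-cost path #5: 1→0→7→10→9→13 push 1 @ unit cost 26 (adds 26)
total cost = 623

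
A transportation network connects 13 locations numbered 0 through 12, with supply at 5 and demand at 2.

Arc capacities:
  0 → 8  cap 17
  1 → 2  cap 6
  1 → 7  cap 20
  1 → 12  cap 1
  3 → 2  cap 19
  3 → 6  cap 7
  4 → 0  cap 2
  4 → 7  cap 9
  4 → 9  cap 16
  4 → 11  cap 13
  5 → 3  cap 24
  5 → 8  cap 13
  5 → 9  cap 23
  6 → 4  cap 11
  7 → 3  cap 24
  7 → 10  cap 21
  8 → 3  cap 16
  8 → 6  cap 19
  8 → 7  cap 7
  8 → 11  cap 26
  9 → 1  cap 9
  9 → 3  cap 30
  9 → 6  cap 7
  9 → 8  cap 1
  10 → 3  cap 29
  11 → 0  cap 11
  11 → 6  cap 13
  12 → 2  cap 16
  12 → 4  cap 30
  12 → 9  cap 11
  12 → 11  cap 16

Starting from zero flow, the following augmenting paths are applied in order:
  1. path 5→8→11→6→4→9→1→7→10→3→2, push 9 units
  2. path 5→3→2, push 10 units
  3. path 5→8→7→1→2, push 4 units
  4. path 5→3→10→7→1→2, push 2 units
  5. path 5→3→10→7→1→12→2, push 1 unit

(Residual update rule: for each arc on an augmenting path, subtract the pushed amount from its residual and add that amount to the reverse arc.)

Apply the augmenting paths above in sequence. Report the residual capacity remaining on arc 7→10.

Residual capacity of (7,10): 15

after path 1 (5→8→11→6→4→9→1→7→10→3→2, push 9): res(7,10)=12
after path 2 (5→3→2, push 10): res(7,10)=12
after path 3 (5→8→7→1→2, push 4): res(7,10)=12
after path 4 (5→3→10→7→1→2, push 2): res(7,10)=14
after path 5 (5→3→10→7→1→12→2, push 1): res(7,10)=15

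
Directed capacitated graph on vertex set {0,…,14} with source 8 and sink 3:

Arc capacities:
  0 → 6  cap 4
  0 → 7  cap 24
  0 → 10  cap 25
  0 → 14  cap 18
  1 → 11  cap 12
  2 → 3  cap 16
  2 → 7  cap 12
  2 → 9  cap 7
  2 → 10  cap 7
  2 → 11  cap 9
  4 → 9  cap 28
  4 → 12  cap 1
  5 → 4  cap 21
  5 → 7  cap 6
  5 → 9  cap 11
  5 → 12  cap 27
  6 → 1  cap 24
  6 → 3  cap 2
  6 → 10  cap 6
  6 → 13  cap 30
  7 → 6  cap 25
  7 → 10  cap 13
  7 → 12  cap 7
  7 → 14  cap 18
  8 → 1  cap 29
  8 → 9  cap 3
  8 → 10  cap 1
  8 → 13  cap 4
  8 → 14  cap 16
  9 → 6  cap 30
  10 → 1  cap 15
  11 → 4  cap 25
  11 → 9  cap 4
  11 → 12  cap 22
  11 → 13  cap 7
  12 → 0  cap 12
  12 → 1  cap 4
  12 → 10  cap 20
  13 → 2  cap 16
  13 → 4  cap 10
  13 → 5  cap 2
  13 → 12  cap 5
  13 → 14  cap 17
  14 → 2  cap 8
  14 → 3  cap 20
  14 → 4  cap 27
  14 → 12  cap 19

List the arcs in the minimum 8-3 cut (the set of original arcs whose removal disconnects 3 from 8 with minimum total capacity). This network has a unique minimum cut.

Min-cut arcs: {(1,11), (8,9), (8,13), (8,14)} (total capacity 35)

augment #1: 8→14→3 push 16
augment #2: 8→9→6→3 push 2
augment #3: 8→13→2→3 push 4
augment #4: 8→1→11→13→2→3 push 7
augment #5: 8→9→6→13→2→3 push 1
augment #6: 8→1→11→12→0→14→3 push 4
augment #7: 8→1→11→9→6→13→2→3 push 1
max flow = 35; residual-reachable set from 8 gives S-side
cut edges (S→T): {(1,11), (8,9), (8,13), (8,14)} total cap 35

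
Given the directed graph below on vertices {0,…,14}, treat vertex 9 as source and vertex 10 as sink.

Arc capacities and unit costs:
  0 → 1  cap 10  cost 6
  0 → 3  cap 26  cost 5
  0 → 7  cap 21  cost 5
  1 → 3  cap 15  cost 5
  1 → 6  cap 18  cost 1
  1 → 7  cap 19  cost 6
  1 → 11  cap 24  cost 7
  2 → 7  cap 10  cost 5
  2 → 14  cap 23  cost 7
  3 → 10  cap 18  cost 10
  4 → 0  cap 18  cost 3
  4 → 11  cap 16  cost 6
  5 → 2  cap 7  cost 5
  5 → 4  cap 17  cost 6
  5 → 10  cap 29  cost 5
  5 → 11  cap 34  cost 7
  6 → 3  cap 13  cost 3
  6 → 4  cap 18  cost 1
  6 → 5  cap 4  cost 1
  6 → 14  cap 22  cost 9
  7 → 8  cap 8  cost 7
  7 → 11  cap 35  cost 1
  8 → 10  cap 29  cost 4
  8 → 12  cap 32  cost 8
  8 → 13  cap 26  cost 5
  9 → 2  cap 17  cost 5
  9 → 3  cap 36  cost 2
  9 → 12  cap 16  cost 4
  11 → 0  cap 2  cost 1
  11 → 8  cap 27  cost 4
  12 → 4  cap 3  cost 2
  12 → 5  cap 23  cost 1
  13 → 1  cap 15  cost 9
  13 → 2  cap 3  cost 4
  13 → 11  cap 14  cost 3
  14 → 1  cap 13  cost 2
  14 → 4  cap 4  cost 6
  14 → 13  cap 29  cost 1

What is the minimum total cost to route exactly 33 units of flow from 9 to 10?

Minimum cost for 33 units: 364

shortest-cost path #1: 9→12→5→10 push 16 @ unit cost 10 (adds 160)
shortest-cost path #2: 9→3→10 push 17 @ unit cost 12 (adds 204)
total cost = 364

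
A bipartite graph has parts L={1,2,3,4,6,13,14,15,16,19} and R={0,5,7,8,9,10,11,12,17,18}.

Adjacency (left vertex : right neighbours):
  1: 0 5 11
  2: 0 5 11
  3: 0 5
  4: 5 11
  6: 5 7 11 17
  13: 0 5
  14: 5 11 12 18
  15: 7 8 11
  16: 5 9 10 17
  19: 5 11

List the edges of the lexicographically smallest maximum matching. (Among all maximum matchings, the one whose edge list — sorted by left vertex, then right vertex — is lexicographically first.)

|M| = 7 (so the lex-smallest maximum matching has 7 edges)
process left vertices in ascending order; for each, take the smallest-labelled available neighbour that still permits 7 edges overall, or leave it unmatched if none does
lex-smallest matching: {1-0, 2-5, 4-11, 6-7, 14-12, 15-8, 16-9}

Lex-smallest maximum matching: {(1,0), (2,5), (4,11), (6,7), (14,12), (15,8), (16,9)}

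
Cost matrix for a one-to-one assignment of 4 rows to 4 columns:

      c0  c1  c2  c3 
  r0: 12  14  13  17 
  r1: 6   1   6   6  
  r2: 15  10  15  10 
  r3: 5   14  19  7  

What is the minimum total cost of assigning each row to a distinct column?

Minimum assignment cost: 29

optimal assignment: row0→col2 (cost 13), row1→col1 (cost 1), row2→col3 (cost 10), row3→col0 (cost 5)
total = 13 + 1 + 10 + 5 = 29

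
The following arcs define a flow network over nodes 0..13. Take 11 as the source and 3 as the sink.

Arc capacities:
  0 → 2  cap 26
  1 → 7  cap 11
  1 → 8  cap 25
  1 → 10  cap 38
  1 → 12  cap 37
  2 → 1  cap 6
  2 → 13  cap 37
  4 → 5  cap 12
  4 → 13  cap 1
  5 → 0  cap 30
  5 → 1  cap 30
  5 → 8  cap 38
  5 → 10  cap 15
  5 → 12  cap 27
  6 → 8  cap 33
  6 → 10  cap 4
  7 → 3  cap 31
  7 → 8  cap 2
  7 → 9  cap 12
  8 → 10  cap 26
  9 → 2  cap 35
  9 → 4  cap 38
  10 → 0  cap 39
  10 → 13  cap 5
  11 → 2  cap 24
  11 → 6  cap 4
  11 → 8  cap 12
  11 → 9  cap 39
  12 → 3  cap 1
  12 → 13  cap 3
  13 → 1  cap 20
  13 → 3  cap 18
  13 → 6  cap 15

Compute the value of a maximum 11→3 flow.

Maximum flow value: 30

augment #1: 11→2→13→3 bottleneck 18, total now 18
augment #2: 11→2→1→7→3 bottleneck 6, total now 24
augment #3: 11→9→4→5→12→3 bottleneck 1, total now 25
augment #4: 11→6→10→13→1→7→3 bottleneck 4, total now 29
augment #5: 11→8→10→13→1→7→3 bottleneck 1, total now 30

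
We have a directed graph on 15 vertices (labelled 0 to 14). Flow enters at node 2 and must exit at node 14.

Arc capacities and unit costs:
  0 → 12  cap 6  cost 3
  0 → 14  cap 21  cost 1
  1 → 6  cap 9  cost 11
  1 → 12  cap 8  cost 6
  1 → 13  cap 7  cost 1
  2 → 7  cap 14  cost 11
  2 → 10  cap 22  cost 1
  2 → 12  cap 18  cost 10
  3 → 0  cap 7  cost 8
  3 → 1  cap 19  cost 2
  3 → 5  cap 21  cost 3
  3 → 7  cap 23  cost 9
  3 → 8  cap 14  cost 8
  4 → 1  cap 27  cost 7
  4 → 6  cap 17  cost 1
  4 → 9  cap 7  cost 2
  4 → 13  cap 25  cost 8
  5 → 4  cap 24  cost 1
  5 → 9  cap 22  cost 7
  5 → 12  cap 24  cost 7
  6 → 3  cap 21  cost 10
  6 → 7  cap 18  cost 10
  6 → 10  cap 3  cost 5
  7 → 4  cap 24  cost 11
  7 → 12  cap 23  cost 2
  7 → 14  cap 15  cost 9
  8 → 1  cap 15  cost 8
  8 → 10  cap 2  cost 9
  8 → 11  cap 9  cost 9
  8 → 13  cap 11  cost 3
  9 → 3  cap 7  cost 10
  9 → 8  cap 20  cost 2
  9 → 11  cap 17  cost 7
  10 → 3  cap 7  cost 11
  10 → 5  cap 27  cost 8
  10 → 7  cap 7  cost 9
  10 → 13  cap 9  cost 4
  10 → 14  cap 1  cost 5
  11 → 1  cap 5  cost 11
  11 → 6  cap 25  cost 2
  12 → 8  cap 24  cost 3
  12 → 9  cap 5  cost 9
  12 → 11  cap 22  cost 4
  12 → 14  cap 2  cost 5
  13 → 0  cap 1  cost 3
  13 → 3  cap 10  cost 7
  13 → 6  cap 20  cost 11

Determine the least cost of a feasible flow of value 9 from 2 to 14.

Minimum cost for 9 units: 140

shortest-cost path #1: 2→10→14 push 1 @ unit cost 6 (adds 6)
shortest-cost path #2: 2→10→13→0→14 push 1 @ unit cost 9 (adds 9)
shortest-cost path #3: 2→12→14 push 2 @ unit cost 15 (adds 30)
shortest-cost path #4: 2→10→7→14 push 5 @ unit cost 19 (adds 95)
total cost = 140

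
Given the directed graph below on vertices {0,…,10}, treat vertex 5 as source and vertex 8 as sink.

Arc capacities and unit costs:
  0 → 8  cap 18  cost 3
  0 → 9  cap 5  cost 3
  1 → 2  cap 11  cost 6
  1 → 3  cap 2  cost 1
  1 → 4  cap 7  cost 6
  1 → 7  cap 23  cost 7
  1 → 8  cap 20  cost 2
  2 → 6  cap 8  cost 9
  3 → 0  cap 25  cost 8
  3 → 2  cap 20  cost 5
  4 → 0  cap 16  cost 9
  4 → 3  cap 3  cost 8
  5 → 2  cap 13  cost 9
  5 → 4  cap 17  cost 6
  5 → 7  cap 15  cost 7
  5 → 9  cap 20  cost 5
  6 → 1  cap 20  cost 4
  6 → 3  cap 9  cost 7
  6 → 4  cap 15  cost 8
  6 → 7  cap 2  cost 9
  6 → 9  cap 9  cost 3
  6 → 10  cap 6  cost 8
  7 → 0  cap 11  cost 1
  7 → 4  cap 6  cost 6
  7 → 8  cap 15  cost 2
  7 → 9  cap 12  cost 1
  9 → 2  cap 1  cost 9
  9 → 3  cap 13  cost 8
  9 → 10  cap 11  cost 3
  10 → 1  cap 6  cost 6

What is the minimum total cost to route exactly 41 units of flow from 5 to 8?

Minimum cost for 41 units: 615

shortest-cost path #1: 5→7→8 push 15 @ unit cost 9 (adds 135)
shortest-cost path #2: 5→9→10→1→8 push 6 @ unit cost 16 (adds 96)
shortest-cost path #3: 5→4→0→8 push 16 @ unit cost 18 (adds 288)
shortest-cost path #4: 5→9→3→0→8 push 2 @ unit cost 24 (adds 48)
shortest-cost path #5: 5→2→6→1→8 push 2 @ unit cost 24 (adds 48)
total cost = 615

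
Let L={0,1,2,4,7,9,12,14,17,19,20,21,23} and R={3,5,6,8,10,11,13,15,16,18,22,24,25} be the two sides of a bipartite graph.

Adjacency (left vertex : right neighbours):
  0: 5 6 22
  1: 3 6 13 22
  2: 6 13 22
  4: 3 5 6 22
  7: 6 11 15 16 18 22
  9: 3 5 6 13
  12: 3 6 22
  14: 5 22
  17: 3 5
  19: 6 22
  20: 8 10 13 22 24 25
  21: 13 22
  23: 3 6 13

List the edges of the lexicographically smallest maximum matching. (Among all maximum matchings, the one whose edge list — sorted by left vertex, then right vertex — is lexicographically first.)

Lex-smallest maximum matching: {(0,5), (1,3), (2,6), (4,22), (7,11), (9,13), (20,8)}

|M| = 7 (so the lex-smallest maximum matching has 7 edges)
process left vertices in ascending order; for each, take the smallest-labelled available neighbour that still permits 7 edges overall, or leave it unmatched if none does
lex-smallest matching: {0-5, 1-3, 2-6, 4-22, 7-11, 9-13, 20-8}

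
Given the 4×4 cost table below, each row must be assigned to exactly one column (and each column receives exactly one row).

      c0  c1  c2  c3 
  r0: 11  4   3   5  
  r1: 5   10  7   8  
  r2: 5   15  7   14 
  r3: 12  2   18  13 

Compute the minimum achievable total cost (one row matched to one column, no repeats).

Minimum assignment cost: 18

optimal assignment: row0→col2 (cost 3), row1→col3 (cost 8), row2→col0 (cost 5), row3→col1 (cost 2)
total = 3 + 8 + 5 + 2 = 18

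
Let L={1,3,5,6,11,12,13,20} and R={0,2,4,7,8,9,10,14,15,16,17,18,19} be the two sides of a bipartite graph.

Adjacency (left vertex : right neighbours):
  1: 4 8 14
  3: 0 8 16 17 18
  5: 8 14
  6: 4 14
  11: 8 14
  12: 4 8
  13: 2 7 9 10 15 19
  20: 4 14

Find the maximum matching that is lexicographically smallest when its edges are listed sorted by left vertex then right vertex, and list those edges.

|M| = 5 (so the lex-smallest maximum matching has 5 edges)
process left vertices in ascending order; for each, take the smallest-labelled available neighbour that still permits 5 edges overall, or leave it unmatched if none does
lex-smallest matching: {1-4, 3-0, 5-8, 6-14, 13-2}

Lex-smallest maximum matching: {(1,4), (3,0), (5,8), (6,14), (13,2)}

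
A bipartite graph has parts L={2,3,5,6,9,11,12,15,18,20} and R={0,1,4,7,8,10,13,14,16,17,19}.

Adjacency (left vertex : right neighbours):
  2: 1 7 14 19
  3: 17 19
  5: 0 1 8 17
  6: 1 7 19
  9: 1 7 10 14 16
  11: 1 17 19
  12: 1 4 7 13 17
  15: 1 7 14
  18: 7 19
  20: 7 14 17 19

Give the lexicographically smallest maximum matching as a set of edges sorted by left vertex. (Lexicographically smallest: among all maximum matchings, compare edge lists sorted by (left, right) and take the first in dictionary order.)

Lex-smallest maximum matching: {(2,1), (3,17), (5,0), (6,7), (9,10), (11,19), (12,4), (15,14)}

|M| = 8 (so the lex-smallest maximum matching has 8 edges)
process left vertices in ascending order; for each, take the smallest-labelled available neighbour that still permits 8 edges overall, or leave it unmatched if none does
lex-smallest matching: {2-1, 3-17, 5-0, 6-7, 9-10, 11-19, 12-4, 15-14}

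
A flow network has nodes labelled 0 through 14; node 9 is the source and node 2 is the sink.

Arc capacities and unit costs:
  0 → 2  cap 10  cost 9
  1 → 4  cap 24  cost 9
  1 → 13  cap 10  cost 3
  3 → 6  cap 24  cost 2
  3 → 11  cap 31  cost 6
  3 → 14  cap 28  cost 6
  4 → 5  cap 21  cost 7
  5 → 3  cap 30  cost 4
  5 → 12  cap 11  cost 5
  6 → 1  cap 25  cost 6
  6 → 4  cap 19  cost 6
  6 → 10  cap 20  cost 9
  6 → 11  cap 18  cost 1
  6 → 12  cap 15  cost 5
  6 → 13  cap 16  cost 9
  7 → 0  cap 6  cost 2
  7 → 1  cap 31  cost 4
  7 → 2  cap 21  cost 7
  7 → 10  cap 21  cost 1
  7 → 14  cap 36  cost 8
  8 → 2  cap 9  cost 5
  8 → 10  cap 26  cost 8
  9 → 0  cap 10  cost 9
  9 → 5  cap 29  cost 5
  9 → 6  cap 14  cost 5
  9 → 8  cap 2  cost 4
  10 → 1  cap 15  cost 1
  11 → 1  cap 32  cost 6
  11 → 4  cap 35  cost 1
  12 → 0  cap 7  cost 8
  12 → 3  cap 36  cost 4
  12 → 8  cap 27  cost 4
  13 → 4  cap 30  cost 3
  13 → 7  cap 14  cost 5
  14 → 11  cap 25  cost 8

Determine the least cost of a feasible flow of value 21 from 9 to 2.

Minimum cost for 21 units: 383

shortest-cost path #1: 9→8→2 push 2 @ unit cost 9 (adds 18)
shortest-cost path #2: 9→0→2 push 10 @ unit cost 18 (adds 180)
shortest-cost path #3: 9→5→12→8→2 push 7 @ unit cost 19 (adds 133)
shortest-cost path #4: 9→6→13→7→2 push 2 @ unit cost 26 (adds 52)
total cost = 383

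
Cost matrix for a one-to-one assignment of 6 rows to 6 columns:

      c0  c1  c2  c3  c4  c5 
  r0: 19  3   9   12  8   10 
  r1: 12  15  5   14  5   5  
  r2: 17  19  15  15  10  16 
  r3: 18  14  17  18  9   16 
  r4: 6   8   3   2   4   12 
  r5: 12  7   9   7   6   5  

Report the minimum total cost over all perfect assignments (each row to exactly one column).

optimal assignment: row0→col1 (cost 3), row1→col2 (cost 5), row2→col0 (cost 17), row3→col4 (cost 9), row4→col3 (cost 2), row5→col5 (cost 5)
total = 3 + 5 + 17 + 9 + 2 + 5 = 41

Minimum assignment cost: 41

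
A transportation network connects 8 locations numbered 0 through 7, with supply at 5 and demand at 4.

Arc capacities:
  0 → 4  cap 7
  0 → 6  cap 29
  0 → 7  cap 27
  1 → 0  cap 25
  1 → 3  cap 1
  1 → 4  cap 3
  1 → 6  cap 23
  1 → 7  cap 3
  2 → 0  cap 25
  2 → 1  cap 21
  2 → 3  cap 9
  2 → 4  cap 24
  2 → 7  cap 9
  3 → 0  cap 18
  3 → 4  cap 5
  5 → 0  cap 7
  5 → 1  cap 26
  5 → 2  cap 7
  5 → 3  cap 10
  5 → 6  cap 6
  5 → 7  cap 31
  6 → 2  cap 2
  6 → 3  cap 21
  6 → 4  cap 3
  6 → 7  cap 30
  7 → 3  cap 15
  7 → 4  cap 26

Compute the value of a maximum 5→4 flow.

Maximum flow value: 53

augment #1: 5→0→4 bottleneck 7, total now 7
augment #2: 5→1→4 bottleneck 3, total now 10
augment #3: 5→2→4 bottleneck 7, total now 17
augment #4: 5→3→4 bottleneck 5, total now 22
augment #5: 5→6→4 bottleneck 3, total now 25
augment #6: 5→7→4 bottleneck 26, total now 51
augment #7: 5→6→2→4 bottleneck 2, total now 53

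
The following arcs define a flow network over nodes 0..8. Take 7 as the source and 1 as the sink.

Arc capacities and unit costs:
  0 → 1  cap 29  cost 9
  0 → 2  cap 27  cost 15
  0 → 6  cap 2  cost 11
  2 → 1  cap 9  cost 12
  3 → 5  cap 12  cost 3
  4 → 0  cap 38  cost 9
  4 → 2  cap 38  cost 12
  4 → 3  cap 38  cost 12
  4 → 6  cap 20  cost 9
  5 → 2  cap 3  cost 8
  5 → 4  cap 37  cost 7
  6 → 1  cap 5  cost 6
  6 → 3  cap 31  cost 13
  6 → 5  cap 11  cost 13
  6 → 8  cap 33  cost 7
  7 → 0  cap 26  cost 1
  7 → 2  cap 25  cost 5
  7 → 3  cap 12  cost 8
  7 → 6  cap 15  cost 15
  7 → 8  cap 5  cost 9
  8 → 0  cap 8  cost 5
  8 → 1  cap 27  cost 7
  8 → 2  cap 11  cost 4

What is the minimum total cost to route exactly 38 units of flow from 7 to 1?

Minimum cost for 38 units: 459

shortest-cost path #1: 7→0→1 push 26 @ unit cost 10 (adds 260)
shortest-cost path #2: 7→8→1 push 5 @ unit cost 16 (adds 80)
shortest-cost path #3: 7→2→1 push 7 @ unit cost 17 (adds 119)
total cost = 459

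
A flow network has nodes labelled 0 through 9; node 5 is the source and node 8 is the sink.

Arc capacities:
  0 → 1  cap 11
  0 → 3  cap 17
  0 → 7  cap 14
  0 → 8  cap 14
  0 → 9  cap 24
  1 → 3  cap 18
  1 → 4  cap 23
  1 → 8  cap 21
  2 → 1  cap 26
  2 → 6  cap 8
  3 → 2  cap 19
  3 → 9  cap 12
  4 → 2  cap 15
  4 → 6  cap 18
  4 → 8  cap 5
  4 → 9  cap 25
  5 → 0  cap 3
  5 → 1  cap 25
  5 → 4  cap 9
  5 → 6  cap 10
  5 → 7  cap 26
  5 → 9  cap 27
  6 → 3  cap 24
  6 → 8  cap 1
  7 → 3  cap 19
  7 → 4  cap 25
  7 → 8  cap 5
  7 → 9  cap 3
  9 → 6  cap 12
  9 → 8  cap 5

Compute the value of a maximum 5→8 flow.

Maximum flow value: 40

augment #1: 5→0→8 bottleneck 3, total now 3
augment #2: 5→1→8 bottleneck 21, total now 24
augment #3: 5→4→8 bottleneck 5, total now 29
augment #4: 5→6→8 bottleneck 1, total now 30
augment #5: 5→7→8 bottleneck 5, total now 35
augment #6: 5→9→8 bottleneck 5, total now 40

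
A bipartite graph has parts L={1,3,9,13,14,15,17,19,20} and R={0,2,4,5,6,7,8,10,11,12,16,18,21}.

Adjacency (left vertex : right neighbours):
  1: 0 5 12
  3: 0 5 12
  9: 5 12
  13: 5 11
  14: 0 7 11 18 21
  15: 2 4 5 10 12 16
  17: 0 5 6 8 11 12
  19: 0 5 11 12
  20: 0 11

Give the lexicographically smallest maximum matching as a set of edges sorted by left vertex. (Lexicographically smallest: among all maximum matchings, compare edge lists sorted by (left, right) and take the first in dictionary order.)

Lex-smallest maximum matching: {(1,0), (3,5), (9,12), (13,11), (14,7), (15,2), (17,6)}

|M| = 7 (so the lex-smallest maximum matching has 7 edges)
process left vertices in ascending order; for each, take the smallest-labelled available neighbour that still permits 7 edges overall, or leave it unmatched if none does
lex-smallest matching: {1-0, 3-5, 9-12, 13-11, 14-7, 15-2, 17-6}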